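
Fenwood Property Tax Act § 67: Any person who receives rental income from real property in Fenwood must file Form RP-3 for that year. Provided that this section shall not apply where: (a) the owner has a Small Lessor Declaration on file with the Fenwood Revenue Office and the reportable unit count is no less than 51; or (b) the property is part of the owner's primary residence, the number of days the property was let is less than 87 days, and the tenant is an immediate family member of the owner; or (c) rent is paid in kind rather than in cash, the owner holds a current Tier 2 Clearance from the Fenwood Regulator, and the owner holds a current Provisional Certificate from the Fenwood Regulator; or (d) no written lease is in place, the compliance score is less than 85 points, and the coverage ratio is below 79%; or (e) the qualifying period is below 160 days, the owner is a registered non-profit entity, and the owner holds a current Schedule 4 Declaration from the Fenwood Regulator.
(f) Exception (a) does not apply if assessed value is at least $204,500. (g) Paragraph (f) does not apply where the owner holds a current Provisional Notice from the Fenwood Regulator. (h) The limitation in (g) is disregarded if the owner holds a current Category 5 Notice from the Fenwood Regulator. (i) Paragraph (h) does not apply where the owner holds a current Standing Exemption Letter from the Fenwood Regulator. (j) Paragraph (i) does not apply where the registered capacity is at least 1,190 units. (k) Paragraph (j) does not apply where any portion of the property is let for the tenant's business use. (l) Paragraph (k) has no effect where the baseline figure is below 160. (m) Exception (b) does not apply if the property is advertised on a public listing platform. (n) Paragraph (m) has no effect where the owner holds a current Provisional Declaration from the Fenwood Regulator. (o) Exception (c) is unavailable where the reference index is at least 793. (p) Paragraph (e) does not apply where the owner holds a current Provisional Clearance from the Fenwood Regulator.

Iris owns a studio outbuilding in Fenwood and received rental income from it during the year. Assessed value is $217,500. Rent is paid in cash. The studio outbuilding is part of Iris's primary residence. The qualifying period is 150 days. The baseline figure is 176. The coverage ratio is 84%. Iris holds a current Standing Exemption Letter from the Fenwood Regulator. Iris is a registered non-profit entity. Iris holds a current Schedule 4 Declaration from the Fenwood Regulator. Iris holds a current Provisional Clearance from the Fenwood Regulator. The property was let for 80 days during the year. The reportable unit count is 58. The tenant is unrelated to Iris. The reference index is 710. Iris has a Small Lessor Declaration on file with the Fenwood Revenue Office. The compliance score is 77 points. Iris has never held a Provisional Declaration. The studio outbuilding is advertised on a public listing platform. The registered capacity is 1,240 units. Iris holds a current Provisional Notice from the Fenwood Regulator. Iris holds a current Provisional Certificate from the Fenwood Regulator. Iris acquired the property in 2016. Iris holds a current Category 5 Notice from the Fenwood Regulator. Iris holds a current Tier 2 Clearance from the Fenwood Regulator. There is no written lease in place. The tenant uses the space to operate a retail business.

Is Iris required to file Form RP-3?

No — exception (a) applies; Iris is not required to file Form RP-3.

All of (a)'s requirements are met (a Small Lessor Declaration is on file; the reportable unit count is 58, meeting the 51 threshold). Under paragraphs (f)–(l): (f) would limit (a) — assessed value is $217,500, meeting the $204,500 threshold — but (g) sets (f) aside: (g) operates against (f): a current Provisional Notice is held. (h) is engaged (a current Category 5 Notice is held), but is set aside by (i): (i) operates against (h): a current Standing Exemption Letter is held. (j) would limit (i) — the registered capacity is 1,240 units, meeting the 1,190 units threshold — but (k) sets (j) aside: (k) operates — the space is let for business use. (l) is not triggered (the baseline figure is 176, not below 160), so (k) stands. So (a) applies.
Exception (b) does not apply: the tenant is unrelated to the owner.
Exception (c) requires that rent is paid in kind rather than in cash; but rent is paid in cash, so (c) is unavailable.
Exception (d) fails — the coverage ratio is 84%, not below 79%.
Exception (e): the qualifying period is 150 days, below the 160 days limit; Iris is a registered non-profit; a current Schedule 4 Declaration is held — every condition holds. But: (p) operates — a current Provisional Clearance is held. (e) is therefore removed.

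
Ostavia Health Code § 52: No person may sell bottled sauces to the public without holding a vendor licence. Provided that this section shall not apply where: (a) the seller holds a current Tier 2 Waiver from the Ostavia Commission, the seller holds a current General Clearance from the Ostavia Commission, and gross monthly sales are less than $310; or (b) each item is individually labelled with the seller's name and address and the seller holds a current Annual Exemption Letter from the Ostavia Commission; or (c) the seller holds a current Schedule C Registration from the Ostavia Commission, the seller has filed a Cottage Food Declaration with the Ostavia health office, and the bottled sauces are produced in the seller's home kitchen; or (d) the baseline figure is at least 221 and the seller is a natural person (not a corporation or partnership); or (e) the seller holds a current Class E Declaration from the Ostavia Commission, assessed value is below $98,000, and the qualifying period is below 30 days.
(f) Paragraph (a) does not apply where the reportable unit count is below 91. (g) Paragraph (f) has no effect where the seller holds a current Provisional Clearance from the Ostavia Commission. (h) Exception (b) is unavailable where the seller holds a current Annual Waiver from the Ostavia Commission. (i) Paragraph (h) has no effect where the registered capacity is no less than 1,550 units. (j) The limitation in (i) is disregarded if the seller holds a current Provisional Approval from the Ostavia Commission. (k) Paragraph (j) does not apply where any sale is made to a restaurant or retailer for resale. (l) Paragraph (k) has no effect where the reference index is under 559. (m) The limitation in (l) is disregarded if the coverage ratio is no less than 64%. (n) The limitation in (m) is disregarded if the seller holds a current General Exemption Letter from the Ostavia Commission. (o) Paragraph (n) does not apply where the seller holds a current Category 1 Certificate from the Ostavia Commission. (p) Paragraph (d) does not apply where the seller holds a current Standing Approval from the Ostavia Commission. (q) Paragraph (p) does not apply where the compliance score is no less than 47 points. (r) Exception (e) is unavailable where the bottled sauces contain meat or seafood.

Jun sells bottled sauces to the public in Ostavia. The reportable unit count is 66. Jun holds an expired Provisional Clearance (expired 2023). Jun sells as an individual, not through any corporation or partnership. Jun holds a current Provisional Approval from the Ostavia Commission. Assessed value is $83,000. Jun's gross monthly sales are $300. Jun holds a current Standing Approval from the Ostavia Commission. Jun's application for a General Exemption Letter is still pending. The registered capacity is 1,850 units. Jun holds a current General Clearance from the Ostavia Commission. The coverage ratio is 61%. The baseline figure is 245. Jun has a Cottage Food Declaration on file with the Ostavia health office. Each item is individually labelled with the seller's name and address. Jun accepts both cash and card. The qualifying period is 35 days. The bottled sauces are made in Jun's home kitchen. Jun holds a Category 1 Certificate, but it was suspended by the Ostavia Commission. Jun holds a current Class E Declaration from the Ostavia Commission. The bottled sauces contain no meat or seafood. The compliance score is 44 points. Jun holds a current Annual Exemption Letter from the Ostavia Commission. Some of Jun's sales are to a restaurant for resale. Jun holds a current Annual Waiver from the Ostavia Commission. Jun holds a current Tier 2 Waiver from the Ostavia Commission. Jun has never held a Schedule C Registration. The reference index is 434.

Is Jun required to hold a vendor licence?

Exception (a): a current Tier 2 Waiver is held; a current General Clearance is held; gross monthly sales are $300, less than the $310 limit — every condition holds. But applying paragraphs (f)–(g): (f) is triggered — the reportable unit count is 66, below the 91 limit. (g), which would lift (f), does not operate here — there is no Provisional Clearance in force. So (a) is unavailable.
Exception (b): items are individually labelled; a current Annual Exemption Letter is held — every condition holds. However, paragraphs (h)–(o) must be considered: (h) operates — a current Annual Waiver is held. (i) would limit (h) — the registered capacity is 1,850 units, meeting the 1,550 units threshold — but (j) sets (i) aside: (j) operates against (i): a current Provisional Approval is held. (k) would limit (j) — some sales are to a restaurant for resale — but (l) sets (k) aside: (l) is triggered — the reference index is 434, under the 559 limit. (m) is not triggered (the coverage ratio is 61%, short of 64%), so (l) stands. (b) is therefore removed.
Exception (c) requires that the seller holds a current Schedule C Registration from the Ostavia Commission; but the Schedule C Registration is not current, so (c) is unavailable.
All of (d)'s requirements are met (the baseline figure is 245, meeting the 221 threshold; the seller is a natural person). But applying paragraphs (p)–(q): (p) operates — a current Standing Approval is held. (q) is not triggered (the compliance score is 44 points, short of 47 points), so (p) stands. Exception (d) does not apply.
Exception (e) does not apply: the qualifying period is 35 days, not below 30 days.
None of the exceptions is available; § 52 applies in full.

Yes — Jun must hold a vendor licence.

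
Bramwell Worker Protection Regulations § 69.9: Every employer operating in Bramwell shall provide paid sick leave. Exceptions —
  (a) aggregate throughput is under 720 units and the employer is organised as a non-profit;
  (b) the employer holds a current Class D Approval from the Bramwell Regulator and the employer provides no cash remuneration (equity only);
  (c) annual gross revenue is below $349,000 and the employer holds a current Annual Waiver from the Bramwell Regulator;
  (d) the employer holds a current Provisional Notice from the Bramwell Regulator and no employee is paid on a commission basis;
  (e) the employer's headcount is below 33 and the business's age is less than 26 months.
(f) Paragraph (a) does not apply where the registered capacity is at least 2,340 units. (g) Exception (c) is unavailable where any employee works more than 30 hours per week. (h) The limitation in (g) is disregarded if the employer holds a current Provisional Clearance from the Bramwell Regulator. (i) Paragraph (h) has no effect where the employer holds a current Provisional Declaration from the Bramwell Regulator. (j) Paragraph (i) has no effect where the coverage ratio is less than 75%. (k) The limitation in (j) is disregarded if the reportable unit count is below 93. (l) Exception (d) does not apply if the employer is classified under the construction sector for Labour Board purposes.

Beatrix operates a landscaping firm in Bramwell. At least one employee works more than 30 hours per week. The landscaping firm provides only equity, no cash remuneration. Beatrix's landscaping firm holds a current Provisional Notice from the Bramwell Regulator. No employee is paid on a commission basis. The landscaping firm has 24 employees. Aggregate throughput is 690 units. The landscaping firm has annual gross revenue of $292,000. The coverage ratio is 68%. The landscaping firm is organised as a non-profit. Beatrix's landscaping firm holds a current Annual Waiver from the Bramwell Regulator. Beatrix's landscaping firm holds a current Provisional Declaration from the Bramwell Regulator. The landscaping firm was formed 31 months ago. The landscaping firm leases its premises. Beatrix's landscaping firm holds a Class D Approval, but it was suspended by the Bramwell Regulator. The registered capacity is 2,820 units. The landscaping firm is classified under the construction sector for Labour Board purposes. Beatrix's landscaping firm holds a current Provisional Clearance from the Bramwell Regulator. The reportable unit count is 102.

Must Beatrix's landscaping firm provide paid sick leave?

No — exception (c) applies; Beatrix's landscaping firm is not required to provide paid sick leave.

Exception (a): aggregate throughput is 690 units, under the 720 units limit; the employer is a non-profit — every condition holds. But: (f) is engaged — the registered capacity is 2,820 units, meeting the 2,340 units threshold. So (a) is unavailable.
Exception (b) does not apply: no current Class D Approval is held.
Exception (c): annual gross revenue is $292,000, below the $349,000 limit; a current Annual Waiver is held — every condition holds. Applying paragraphs (g)–(k): (g) would limit (c) — at least one employee exceeds 30 hours/week — but (h) sets (g) aside: (h) operates — a current Provisional Clearance is held. (i) is engaged (a current Provisional Declaration is held), but is itself disapplied by (j): (j) applies — the coverage ratio is 68%, less than the 75% limit. (k) is inapplicable (the reportable unit count is 102, not below 93), so (j) stands. (c) remains available.
All of (d)'s requirements are met (a current Provisional Notice is held; no employee is paid on commission). However, paragraph (l) must be considered: (l) is engaged — the landscaping firm is classified under the construction sector. (d) is therefore removed.
Exception (e) fails — the business's age is 31 months, not less than 26 months.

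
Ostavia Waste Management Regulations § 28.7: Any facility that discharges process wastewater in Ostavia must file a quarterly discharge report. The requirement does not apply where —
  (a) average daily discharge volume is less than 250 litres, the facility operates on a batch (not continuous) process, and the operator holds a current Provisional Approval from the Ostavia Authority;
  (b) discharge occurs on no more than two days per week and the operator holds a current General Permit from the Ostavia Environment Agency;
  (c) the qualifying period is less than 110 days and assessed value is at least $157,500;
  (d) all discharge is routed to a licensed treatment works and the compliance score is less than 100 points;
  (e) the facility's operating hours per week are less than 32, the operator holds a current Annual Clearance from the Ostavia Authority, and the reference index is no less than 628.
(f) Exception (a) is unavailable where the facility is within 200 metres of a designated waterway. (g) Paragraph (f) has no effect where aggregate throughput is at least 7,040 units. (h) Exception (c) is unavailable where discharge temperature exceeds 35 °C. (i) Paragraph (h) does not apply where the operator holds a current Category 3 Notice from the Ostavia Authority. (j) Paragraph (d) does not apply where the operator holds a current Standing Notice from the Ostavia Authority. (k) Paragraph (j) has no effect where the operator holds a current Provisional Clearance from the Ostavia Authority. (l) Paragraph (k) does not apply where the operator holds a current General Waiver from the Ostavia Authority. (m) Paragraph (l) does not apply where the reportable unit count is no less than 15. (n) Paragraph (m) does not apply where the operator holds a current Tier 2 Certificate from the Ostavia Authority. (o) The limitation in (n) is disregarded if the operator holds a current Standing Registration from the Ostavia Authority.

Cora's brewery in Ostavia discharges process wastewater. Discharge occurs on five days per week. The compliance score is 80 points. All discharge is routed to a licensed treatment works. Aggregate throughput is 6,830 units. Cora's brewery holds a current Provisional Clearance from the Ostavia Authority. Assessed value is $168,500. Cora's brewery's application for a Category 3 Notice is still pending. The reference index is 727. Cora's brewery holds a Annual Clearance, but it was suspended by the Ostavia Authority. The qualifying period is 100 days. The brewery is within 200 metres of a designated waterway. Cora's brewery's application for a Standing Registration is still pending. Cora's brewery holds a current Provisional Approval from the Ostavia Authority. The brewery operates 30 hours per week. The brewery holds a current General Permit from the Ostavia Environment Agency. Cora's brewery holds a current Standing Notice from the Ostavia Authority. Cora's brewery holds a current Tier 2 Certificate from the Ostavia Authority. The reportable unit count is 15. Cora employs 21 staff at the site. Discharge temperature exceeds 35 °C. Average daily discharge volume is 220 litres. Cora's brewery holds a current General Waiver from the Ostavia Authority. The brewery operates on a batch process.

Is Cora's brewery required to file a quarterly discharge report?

Yes — Cora's brewery must file a quarterly discharge report.

Exception (a)'s conditions are all satisfied: average daily discharge volume is 220 litres, less than the 250 litres limit; the facility operates on a batch process; a current Provisional Approval is held. Turning to paragraphs (f)–(g): (f) operates against (a): the brewery is within 200 m of a designated waterway. (g) is not engaged (aggregate throughput is 6,830 units, short of 7,040 units), so (f) stands. (a) is therefore removed.
Exception (b) does not apply: discharge occurs on five days per week.
Exception (c) is satisfied on its face — the qualifying period is 100 days, less than the 110 days limit; assessed value is $168,500, meeting the $157,500 threshold. But applying paragraphs (h)–(i): (h) operates — discharge temperature exceeds 35 °C. (i), which would lift (h), is not triggered — no current Category 3 Notice is held. (c) is therefore removed.
All of (d)'s requirements are met (discharge is routed to a licensed treatment works; the compliance score is 80 points, less than the 100 points limit). But applying paragraphs (j)–(o): (j) applies — a current Standing Notice is held. (k) is engaged (a current Provisional Clearance is held), but is itself disapplied by (l): (l) is engaged — a current General Waiver is held. (m) is triggered (the reportable unit count is 15, meeting the 15 threshold), but is set aside by (n): (n) operates against (m): a current Tier 2 Certificate is held. (o), which would lift (n), does not operate here — there is no Standing Registration in force. So (d) is unavailable.
Exception (e) fails — no current Annual Clearance is held.
No exception is made out. Cora's brewery falls within the general rule.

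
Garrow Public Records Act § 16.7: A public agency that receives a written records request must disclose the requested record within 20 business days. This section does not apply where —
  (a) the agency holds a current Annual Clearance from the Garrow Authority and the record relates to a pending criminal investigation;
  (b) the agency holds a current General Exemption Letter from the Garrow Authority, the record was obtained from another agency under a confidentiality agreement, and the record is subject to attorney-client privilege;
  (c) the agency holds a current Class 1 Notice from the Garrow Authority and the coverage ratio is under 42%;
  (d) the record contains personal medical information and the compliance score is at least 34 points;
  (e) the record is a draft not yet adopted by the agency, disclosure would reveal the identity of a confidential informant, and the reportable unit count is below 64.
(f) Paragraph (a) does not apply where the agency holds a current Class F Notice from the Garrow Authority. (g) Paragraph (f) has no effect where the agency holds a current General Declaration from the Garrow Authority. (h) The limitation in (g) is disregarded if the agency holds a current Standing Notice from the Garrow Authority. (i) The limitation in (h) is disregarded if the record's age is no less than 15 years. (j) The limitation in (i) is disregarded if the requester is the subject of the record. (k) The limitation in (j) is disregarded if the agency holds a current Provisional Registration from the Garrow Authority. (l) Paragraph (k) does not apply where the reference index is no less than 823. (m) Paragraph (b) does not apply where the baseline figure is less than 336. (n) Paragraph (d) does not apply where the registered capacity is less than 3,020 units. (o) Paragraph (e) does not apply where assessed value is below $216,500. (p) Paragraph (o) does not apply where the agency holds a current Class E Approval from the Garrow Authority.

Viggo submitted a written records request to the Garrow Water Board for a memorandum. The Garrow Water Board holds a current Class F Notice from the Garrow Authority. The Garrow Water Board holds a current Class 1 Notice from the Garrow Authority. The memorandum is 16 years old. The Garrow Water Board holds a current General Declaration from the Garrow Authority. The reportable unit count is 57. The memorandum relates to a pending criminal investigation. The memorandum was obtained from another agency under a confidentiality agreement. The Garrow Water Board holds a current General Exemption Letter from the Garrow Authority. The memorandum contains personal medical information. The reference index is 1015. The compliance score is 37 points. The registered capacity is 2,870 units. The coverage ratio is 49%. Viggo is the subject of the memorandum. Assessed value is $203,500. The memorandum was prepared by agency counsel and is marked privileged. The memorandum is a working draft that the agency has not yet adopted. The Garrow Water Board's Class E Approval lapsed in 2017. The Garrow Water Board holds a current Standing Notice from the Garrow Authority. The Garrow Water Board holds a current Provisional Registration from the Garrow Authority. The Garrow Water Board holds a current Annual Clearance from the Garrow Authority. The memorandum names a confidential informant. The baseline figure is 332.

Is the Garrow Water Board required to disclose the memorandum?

Exception (a) is satisfied on its face — a current Annual Clearance is held; the memorandum relates to a pending investigation. But: (f) operates against (a): a current Class F Notice is held. (g) would limit (f) — a current General Declaration is held — but (h) sets (g) aside: (h) operates — a current Standing Notice is held. (i) is engaged (the record's age is 16 years, meeting the 15 years threshold), but is overridden by (j): (j) operates against (i): Viggo is the subject of the memorandum. (k) is triggered (a current Provisional Registration is held), but is itself disapplied by (l): (l) applies — the reference index is 1,015, meeting the 823 threshold. (a) is therefore removed.
Exception (b) is satisfied on its face — a current General Exemption Letter is held; the memorandum was obtained under a confidentiality agreement; the memorandum is privileged. However, paragraph (m) must be considered: (m) operates against (b): the baseline figure is 332, less than the 336 limit. So (b) is unavailable.
Exception (c) fails — the coverage ratio is 49%, not under 42%.
Exception (d) is satisfied on its face — the memorandum contains personal medical information; the compliance score is 37 points, meeting the 34 points threshold. But applying paragraph (n): (n) operates against (d): the registered capacity is 2,870 units, less than the 3,020 units limit. Exception (d) does not apply.
Exception (e) is satisfied on its face — the memorandum is an unadopted draft; the memorandum names a confidential informant; the reportable unit count is 57, below the 64 limit. But applying paragraphs (o)–(p): (o) is engaged — assessed value is $203,500, below the $216,500 limit. (p), which would lift (o), is not triggered — no current Class E Approval is held. (e) is therefore removed.
Every exception is unavailable, so the rule governs.

Yes — the Garrow Water Board must disclose the memorandum.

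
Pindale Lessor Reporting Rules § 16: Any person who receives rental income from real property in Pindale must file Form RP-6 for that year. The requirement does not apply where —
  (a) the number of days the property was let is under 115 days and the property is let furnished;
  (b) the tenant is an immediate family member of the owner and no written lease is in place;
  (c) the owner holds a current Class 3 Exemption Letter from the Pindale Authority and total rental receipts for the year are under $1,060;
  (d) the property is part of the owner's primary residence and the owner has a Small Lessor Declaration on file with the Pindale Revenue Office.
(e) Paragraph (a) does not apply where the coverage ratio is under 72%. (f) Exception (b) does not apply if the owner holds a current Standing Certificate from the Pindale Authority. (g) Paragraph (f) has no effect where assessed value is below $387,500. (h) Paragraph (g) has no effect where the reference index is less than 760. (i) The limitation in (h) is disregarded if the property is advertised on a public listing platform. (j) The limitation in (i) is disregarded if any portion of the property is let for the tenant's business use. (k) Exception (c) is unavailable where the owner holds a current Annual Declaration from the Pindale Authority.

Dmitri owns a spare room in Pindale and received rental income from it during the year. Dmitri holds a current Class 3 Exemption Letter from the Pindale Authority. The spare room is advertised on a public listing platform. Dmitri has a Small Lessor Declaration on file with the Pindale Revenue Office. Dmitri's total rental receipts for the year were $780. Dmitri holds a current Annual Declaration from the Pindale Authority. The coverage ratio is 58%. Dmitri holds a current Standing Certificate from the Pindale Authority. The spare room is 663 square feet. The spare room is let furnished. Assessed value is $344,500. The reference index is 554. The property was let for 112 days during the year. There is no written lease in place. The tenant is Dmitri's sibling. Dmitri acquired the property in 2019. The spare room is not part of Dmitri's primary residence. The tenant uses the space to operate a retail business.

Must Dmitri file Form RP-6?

Yes — Dmitri must file Form RP-6.

Exception (a)'s conditions are all satisfied: the number of days the property was let is 112 days, under the 115 days limit; the property is let furnished. But: (e) operates — the coverage ratio is 58%, under the 72% limit. (a) is therefore removed.
Exception (b): the tenant is an immediate family member; there is no written lease — every condition holds. But applying paragraphs (f)–(j): (f) operates against (b): a current Standing Certificate is held. (g) applies (assessed value is $344,500, below the $387,500 limit), but is overridden by (h): (h) operates against (g): the reference index is 554, less than the 760 limit. (i) applies (the property is publicly advertised), but is itself disapplied by (j): (j) operates against (i): the space is let for business use. Exception (b) does not apply.
Exception (c) is satisfied on its face — a current Class 3 Exemption Letter is held; total rental receipts for the year are $780, under the $1,060 limit. However, paragraph (k) must be considered: (k) applies — a current Annual Declaration is held. (c) is therefore removed.
Exception (d) requires that the property is part of the owner's primary residence; but the spare room is not part of the primary residence, so (d) is unavailable.
None of the exceptions is available; § 16 applies in full.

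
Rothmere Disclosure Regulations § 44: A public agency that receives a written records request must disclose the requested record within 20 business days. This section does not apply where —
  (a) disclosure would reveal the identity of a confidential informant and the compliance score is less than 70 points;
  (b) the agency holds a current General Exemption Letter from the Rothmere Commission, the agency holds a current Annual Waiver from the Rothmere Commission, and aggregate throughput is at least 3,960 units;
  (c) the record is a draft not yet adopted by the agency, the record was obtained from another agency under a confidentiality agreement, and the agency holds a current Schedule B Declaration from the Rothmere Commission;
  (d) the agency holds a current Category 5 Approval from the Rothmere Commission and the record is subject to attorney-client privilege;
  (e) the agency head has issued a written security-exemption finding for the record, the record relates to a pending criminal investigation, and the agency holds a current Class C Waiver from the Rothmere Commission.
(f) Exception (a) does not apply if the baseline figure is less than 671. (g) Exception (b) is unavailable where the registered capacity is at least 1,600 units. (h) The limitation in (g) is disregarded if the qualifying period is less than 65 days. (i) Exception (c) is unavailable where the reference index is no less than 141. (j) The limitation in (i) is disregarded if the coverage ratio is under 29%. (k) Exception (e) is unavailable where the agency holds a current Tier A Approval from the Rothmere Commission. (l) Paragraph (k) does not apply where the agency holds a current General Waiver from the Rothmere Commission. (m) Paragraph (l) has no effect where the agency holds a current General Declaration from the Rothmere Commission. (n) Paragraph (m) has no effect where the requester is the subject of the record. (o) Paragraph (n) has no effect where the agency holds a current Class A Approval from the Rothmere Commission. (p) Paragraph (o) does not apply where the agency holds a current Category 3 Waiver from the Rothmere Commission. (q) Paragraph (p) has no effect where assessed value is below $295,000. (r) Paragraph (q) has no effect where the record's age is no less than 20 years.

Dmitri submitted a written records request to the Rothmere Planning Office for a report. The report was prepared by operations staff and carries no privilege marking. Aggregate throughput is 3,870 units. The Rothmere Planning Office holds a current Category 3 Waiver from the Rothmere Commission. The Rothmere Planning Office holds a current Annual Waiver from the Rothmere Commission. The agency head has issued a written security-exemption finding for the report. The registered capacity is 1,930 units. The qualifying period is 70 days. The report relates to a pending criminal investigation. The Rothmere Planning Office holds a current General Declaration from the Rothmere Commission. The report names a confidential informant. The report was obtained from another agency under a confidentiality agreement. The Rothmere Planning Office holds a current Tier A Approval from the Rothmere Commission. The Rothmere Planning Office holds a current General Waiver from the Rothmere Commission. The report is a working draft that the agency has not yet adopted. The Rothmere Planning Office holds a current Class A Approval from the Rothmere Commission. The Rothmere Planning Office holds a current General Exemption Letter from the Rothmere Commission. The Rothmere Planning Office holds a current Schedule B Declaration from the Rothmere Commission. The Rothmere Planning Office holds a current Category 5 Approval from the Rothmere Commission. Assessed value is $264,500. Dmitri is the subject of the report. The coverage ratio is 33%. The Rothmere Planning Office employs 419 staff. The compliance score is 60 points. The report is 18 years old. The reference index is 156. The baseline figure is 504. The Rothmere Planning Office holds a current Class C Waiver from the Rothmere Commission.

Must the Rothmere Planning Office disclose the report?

All of (a)'s requirements are met (the report names a confidential informant; the compliance score is 60 points, less than the 70 points limit). But applying paragraph (f): (f) is engaged — the baseline figure is 504, less than the 671 limit. Exception (a) does not apply.
Exception (b) fails — aggregate throughput is 3,870 units, short of 3,960 units.
Exception (c)'s conditions are all satisfied: the report is an unadopted draft; the report was obtained under a confidentiality agreement; a current Schedule B Declaration is held. But applying paragraphs (i)–(j): (i) operates — the reference index is 156, meeting the 141 threshold. (j) is not triggered (the coverage ratio is 33%, not under 29%), so (i) stands. Exception (c) does not apply.
Exception (d) fails — the report carries no privilege marking.
All of (e)'s requirements are met (a written security-exemption finding has been issued; the report relates to a pending investigation; a current Class C Waiver is held). But applying paragraphs (k)–(r): (k) operates against (e): a current Tier A Approval is held. (l) applies (a current General Waiver is held), but is overridden by (m): (m) is engaged — a current General Declaration is held. (n) is engaged (Dmitri is the subject of the report), but yields to (o): (o) applies — a current Class A Approval is held. (p) would limit (o) — a current Category 3 Waiver is held — but (q) sets (p) aside: (q) operates against (p): assessed value is $264,500, below the $295,000 limit. (r) is not engaged (the record's age is 18 years, short of 20 years), so (q) stands. So (e) is unavailable.
Every exception is unavailable, so the rule governs.

Yes — the Rothmere Planning Office must disclose the report.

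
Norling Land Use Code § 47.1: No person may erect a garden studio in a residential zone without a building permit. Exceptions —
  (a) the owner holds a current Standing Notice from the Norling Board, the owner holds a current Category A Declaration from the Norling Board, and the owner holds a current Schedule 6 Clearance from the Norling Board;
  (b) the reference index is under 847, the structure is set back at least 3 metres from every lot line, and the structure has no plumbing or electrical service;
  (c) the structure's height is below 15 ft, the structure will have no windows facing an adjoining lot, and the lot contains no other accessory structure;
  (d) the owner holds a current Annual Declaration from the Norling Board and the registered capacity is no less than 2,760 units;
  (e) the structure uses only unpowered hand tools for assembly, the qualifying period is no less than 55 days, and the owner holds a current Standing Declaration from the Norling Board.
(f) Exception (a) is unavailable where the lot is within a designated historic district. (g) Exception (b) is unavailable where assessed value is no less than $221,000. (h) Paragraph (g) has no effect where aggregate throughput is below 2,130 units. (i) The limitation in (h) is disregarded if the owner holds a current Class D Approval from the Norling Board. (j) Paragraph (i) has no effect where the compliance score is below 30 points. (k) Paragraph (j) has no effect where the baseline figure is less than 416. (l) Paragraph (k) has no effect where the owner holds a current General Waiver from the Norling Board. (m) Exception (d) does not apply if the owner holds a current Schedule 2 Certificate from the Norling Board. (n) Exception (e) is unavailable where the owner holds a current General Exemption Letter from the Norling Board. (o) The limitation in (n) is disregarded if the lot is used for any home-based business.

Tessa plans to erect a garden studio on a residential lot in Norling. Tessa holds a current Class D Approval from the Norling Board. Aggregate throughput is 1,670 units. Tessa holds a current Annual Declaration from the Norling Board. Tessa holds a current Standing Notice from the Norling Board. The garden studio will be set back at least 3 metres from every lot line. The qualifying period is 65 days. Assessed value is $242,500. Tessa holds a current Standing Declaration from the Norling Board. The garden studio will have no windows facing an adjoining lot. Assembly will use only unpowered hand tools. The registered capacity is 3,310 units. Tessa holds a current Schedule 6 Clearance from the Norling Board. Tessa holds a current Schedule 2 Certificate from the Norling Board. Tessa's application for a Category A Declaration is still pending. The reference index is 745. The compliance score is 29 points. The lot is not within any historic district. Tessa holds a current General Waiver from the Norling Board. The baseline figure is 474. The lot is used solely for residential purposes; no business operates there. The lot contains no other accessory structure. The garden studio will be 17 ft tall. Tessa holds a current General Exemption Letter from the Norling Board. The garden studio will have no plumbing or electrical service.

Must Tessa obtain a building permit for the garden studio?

Exception (a) fails — the Category A Declaration is not current.
All of (b)'s requirements are met (the reference index is 745, under the 847 limit; the setback is at least 3 m on every side; there is no plumbing or electrical service). As to paragraphs (g)–(l): (g) operates (assessed value is $242,500, meeting the $221,000 threshold), but is itself disapplied by (h): (h) operates against (g): aggregate throughput is 1,670 units, below the 2,130 units limit. (i) is engaged (a current Class D Approval is held), but yields to (j): (j) operates against (i): the compliance score is 29 points, below the 30 points limit. (k), which would lift (j), does not operate here — the baseline figure is 474, not less than 416. Exception (b) stands.
Exception (c) does not apply: the structure's height is 17 ft, not below 15 ft.
Exception (d) is satisfied on its face — a current Annual Declaration is held; the registered capacity is 3,310 units, meeting the 2,760 units threshold. But: (m) applies — a current Schedule 2 Certificate is held. So (d) is unavailable.
Exception (e)'s conditions are all satisfied: assembly uses only hand tools; the qualifying period is 65 days, meeting the 55 days threshold; a current Standing Declaration is held. But: (n) operates against (e): a current General Exemption Letter is held. (o), which would lift (n), is inapplicable — the lot is solely residential. Exception (e) does not apply.

No — exception (b) applies; Tessa does not need a building permit.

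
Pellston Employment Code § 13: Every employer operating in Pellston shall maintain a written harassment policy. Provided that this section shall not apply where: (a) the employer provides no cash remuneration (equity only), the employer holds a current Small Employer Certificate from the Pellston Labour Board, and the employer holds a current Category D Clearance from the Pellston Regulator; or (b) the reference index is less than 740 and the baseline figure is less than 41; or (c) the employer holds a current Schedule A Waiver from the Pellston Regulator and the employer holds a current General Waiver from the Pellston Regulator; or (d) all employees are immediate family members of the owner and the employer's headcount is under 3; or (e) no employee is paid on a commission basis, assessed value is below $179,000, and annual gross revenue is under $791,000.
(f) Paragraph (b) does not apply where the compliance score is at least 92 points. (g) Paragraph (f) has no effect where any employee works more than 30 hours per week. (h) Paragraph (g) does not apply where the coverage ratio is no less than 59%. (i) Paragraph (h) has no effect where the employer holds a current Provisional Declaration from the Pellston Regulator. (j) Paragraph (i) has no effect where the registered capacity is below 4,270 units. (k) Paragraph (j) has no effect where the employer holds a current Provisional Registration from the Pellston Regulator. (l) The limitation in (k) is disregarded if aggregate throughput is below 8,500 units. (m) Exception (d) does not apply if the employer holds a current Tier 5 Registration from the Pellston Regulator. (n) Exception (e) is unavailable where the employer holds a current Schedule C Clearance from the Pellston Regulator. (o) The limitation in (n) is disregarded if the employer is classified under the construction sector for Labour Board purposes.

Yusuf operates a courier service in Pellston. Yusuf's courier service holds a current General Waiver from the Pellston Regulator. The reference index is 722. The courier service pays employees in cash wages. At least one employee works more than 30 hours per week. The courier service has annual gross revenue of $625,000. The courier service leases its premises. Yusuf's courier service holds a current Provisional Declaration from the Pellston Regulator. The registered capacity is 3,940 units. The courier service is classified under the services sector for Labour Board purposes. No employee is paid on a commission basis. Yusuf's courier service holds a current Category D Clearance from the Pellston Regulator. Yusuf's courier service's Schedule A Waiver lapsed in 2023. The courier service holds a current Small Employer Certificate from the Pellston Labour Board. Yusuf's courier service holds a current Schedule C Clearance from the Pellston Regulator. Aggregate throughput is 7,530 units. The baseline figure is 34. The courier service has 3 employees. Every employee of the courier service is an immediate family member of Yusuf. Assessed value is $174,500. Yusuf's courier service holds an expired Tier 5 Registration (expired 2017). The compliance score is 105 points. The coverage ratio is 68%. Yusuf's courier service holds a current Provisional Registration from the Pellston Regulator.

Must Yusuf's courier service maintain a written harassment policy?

Yes — Yusuf's courier service must maintain a written harassment policy.

Exception (a) fails — employees are paid cash wages.
Exception (b)'s conditions are all satisfied: the reference index is 722, less than the 740 limit; the baseline figure is 34, less than the 41 limit. But: (f) operates against (b): the compliance score is 105 points, meeting the 92 points threshold. (g) would limit (f) — at least one employee exceeds 30 hours/week — but (h) sets (g) aside: (h) operates — the coverage ratio is 68%, meeting the 59% threshold. (i) is triggered (a current Provisional Declaration is held), but is overridden by (j): (j) is engaged — the registered capacity is 3,940 units, below the 4,270 units limit. (k) would limit (j) — a current Provisional Registration is held — but (l) sets (k) aside: (l) operates against (k): aggregate throughput is 7,530 units, below the 8,500 units limit. Exception (b) does not apply.
Exception (c) requires that the employer holds a current Schedule A Waiver from the Pellston Regulator; but no current Schedule A Waiver is held, so (c) is unavailable.
Exception (d) does not apply: the employer's headcount is 3, not under 3.
Exception (e)'s conditions are all satisfied: no employee is paid on commission; assessed value is $174,500, below the $179,000 limit; annual gross revenue is $625,000, under the $791,000 limit. But: (n) operates against (e): a current Schedule C Clearance is held. (o) is not engaged (the courier service is classified under the services sector), so (n) stands. So (e) is unavailable.
No exception displaces § 13.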